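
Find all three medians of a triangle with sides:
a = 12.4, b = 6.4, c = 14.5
Median formula: m_a = ½√(2b² + 2c² − a²) (and cyclically). a² = 153.76, b² = 40.96, c² = 210.25.
m_a = ½√(2·40.96 + 2·210.25 − 153.76) = ½√348.66 ≈ ½·18.6724 ≈ 9.33622
m_b = ½√(2·153.76 + 2·210.25 − 40.96) = ½√687.06 ≈ ½·26.2118 ≈ 13.1059
m_c = ½√(2·153.76 + 2·40.96 − 210.25) = ½√179.19 ≈ ½·13.3862 ≈ 6.69309

m_a = 9.336, m_b = 13.11, m_c = 6.693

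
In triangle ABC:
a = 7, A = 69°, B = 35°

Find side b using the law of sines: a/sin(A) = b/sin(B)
a/sin(A) = b/sin(B)  ⇒  b = a·sin(B)/sin(A) = 7·sin(35°)/sin(69°)
sin(35°) ≈ 0.573576, sin(69°) ≈ 0.93358
b ≈ 7·0.573576/0.93358 ≈ 4.01504/0.93358 ≈ 4.30068

b = 4.301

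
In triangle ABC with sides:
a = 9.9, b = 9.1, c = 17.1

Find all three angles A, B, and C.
Law of cosines for each angle (a² = 98.01, b² = 82.81, c² = 292.41):
cos(A) = (b² + c² − a²)/(2bc) = (82.81 + 292.41 − 98.01)/(2·9.1·17.1) = 277.21/311.22 ≈ 0.89072  ⇒  A ≈ 27.0361°
cos(B) = (a² + c² − b²)/(2ac) = (98.01 + 292.41 − 82.81)/(2·9.9·17.1) = 307.61/338.58 ≈ 0.90853  ⇒  B ≈ 24.697°
cos(C) = (a² + b² − c²)/(2ab) = (98.01 + 82.81 − 292.41)/(2·9.9·9.1) = -111.59/180.18 ≈ -0.619325  ⇒  C ≈ 128.267°
Check: A + B + C ≈ 180°

A = 27.04°, B = 24.7°, C = 128.3°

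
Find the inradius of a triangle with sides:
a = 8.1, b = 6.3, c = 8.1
r = Area/s where s is the semi-perimeter.
s = (8.1 + 6.3 + 8.1)/2 = 22.5/2 = 11.25
Area = √(s(s−a)(s−b)(s−c)) = √(11.25·3.15·4.95·3.15) ≈ √552.559 ≈ 23.5066
r ≈ 23.5066/11.25 ≈ 2.08947

r = 2.089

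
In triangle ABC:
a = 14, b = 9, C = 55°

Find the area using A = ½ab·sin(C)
A = ½·a·b·sin(C) = ½·14·9·sin(55°)
sin(55°) ≈ 0.819152
A ≈ ½·126·0.819152 = 63·0.819152 ≈ 51.6066

Area = 51.61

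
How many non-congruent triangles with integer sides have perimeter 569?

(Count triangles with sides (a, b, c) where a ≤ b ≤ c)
Let a ≤ b ≤ c with a + b + c = 569. The only binding inequality is a + b > c, i.e. 569 − c > c, so c < 569/2; and c ≥ 569/3 since c is the largest side.
So 190 ≤ c ≤ 284. For each c, b runs from ⌈(569 − c)/2⌉ up to c (then a = 569 − b − c satisfies 1 ≤ a ≤ b automatically), giving c − ⌈(569 − c)/2⌉ + 1 choices.
Summing over c: 1 + 3 + 4 + 6 + … + 141 + 142  (95 terms, c = 190, …, 284) = 6816
Check (closed form: nearest integer to p²/48 for even p, (p+3)²/48 for odd p): (569+3)²/48 = 572²/48 = 327184/48 ≈ 6816.33 → 6816

6816 triangles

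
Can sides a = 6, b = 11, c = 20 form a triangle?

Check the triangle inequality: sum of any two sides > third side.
a + b vs c: 6 + 11 = 17 ≤ 20  ✗
a + c vs b: 6 + 20 = 26 > 11  ✓
b + c vs a: 11 + 20 = 31 > 6  ✓

No: 6 + 11 = 17 is not > 20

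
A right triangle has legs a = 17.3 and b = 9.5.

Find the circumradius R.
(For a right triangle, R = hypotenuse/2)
Hypotenuse c = √(a² + b²) = √(299.29 + 90.25) = √389.54 ≈ 19.7368
R = c/2 ≈ 19.7368/2 ≈ 9.86838

R = 9.868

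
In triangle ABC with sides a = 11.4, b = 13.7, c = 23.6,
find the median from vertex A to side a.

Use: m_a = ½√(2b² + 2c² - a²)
m_a = ½√(2·13.7² + 2·23.6² − 11.4²) = ½√(2·187.69 + 2·556.96 − 129.96) = ½√(375.38 + 1113.92 − 129.96) = ½√1359.34
√1359.34 ≈ 36.8692, so m_a ≈ 18.4346

m_a = 18.43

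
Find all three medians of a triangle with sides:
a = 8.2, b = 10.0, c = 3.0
Median formula: m_a = ½√(2b² + 2c² − a²) (and cyclically). a² = 67.24, b² = 100, c² = 9.
m_a = ½√(2·100 + 2·9 − 67.24) = ½√150.76 ≈ ½·12.2784 ≈ 6.13922
m_b = ½√(2·67.24 + 2·9 − 100) = ½√52.48 ≈ ½·7.24431 ≈ 3.62215
m_c = ½√(2·67.24 + 2·100 − 9) = ½√325.48 ≈ ½·18.0411 ≈ 9.02053

m_a = 6.139, m_b = 3.622, m_c = 9.021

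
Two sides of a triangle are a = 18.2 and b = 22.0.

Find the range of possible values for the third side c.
Triangle inequality: |a − b| < c < a + b
|a − b| = |18.2 − 22.0| = 3.8
a + b = 18.2 + 22.0 = 40.2

3.8 < c < 40.2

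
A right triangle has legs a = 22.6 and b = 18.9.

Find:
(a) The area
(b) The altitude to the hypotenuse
(a) The legs are perpendicular, so Area = ½·a·b = ½·22.6·18.9 = ½·427.14 = 213.57
(b) Hypotenuse c = √(a² + b²) = √(510.76 + 357.21) = √867.97 ≈ 29.4613
    Area = ½·c·h_c  ⇒  h_c = 2·Area/c = 427.14/29.4613 ≈ 14.4983

Area = 213.57, h_c = 14.5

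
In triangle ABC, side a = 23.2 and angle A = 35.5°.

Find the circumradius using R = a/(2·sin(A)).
R = a/(2·sin(A)) = 23.2/(2·sin(35.5°))
sin(35.5°) ≈ 0.580703
R ≈ 23.2/(2·0.580703) = 23.2/1.16141 ≈ 19.9758

R = 19.98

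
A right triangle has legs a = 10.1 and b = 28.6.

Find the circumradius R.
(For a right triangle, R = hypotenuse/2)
Hypotenuse c = √(a² + b²) = √(102.01 + 817.96) = √919.97 ≈ 30.331
R = c/2 ≈ 30.331/2 ≈ 15.1655

R = 15.17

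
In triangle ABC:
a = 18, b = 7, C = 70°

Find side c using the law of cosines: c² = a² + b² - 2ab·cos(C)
c² = 18² + 7² − 2·18·7·cos(70°)
cos(70°) ≈ 0.34202
c² ≈ 324 + 49 − 252·(0.34202) ≈ 373 − 86.1891 ≈ 286.811
c ≈ √286.811 ≈ 16.9355

c = 16.94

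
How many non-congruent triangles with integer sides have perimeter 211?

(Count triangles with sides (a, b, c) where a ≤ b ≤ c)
Let a ≤ b ≤ c with a + b + c = 211. The only binding inequality is a + b > c, i.e. 211 − c > c, so c < 211/2; and c ≥ 211/3 since c is the largest side.
So 71 ≤ c ≤ 105. For each c, b runs from ⌈(211 − c)/2⌉ up to c (then a = 211 − b − c satisfies 1 ≤ a ≤ b automatically), giving c − ⌈(211 − c)/2⌉ + 1 choices.
Summing over c: 2 + 3 + 5 + 6 + … + 51 + 53  (35 terms, c = 71, …, 105) = 954
Check (closed form: nearest integer to p²/48 for even p, (p+3)²/48 for odd p): (211+3)²/48 = 214²/48 = 45796/48 ≈ 954.08 → 954

954 triangles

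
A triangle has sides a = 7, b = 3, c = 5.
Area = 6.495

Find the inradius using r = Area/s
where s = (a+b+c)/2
s = (7 + 3 + 5)/2 = 15/2 = 7.5
r = Area/s = 6.495/7.5 ≈ 0.866

r = 0.866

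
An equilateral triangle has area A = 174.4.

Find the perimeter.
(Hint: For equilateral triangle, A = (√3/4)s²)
A = (√3/4)s²  ⇒  s² = 4A/√3 = 4·174.4/√3 = 697.6/1.73205 ≈ 402.76
s ≈ √402.76 ≈ 20.0689
Perimeter = 3s ≈ 3·20.0689 ≈ 60.2066

Perimeter = 60.21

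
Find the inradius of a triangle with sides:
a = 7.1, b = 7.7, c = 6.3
r = Area/s where s is the semi-perimeter.
s = (7.1 + 7.7 + 6.3)/2 = 21.1/2 = 10.55
Area = √(s(s−a)(s−b)(s−c)) = √(10.55·3.45·2.85·4.25) ≈ √440.865 ≈ 20.9968
r ≈ 20.9968/10.55 ≈ 1.99022

r = 1.99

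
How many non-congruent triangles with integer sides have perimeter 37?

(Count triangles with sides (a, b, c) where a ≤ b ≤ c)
Let a ≤ b ≤ c with a + b + c = 37. The only binding inequality is a + b > c, i.e. 37 − c > c, so c < 37/2; and c ≥ 37/3 since c is the largest side.
So 13 ≤ c ≤ 18. For each c, b runs from ⌈(37 − c)/2⌉ up to c (then a = 37 − b − c satisfies 1 ≤ a ≤ b automatically), giving c − ⌈(37 − c)/2⌉ + 1 choices.
Summing over c: 2 + 3 + 5 + 6 + 8 + 9 = 33
Check (closed form: nearest integer to p²/48 for even p, (p+3)²/48 for odd p): (37+3)²/48 = 40²/48 = 1600/48 ≈ 33.33 → 33

33 triangles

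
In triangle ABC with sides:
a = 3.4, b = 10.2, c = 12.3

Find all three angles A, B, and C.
Law of cosines for each angle (a² = 11.56, b² = 104.04, c² = 151.29):
cos(A) = (b² + c² − a²)/(2bc) = (104.04 + 151.29 − 11.56)/(2·10.2·12.3) = 243.77/250.92 ≈ 0.971505  ⇒  A ≈ 13.7107°
cos(B) = (a² + c² − b²)/(2ac) = (11.56 + 151.29 − 104.04)/(2·3.4·12.3) = 58.81/83.64 ≈ 0.703132  ⇒  B ≈ 45.3211°
cos(C) = (a² + b² − c²)/(2ab) = (11.56 + 104.04 − 151.29)/(2·3.4·10.2) = -35.69/69.36 ≈ -0.514562  ⇒  C ≈ 120.968°
Check: A + B + C ≈ 180°

A = 13.71°, B = 45.32°, C = 121°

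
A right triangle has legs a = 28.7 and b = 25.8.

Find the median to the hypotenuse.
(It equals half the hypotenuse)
Hypotenuse c = √(a² + b²) = √(823.69 + 665.64) = √1489.33 ≈ 38.5918
Median to hypotenuse = c/2 ≈ 38.5918/2 ≈ 19.2959

Median = 19.3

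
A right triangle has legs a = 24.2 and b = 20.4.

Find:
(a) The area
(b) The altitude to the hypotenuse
(a) The legs are perpendicular, so Area = ½·a·b = ½·24.2·20.4 = ½·493.68 = 246.84
(b) Hypotenuse c = √(a² + b²) = √(585.64 + 416.16) = √1001.8 ≈ 31.6512
    Area = ½·c·h_c  ⇒  h_c = 2·Area/c = 493.68/31.6512 ≈ 15.5975

Area = 246.84, h_c = 15.6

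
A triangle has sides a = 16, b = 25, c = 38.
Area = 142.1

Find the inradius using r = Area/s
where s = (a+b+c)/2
s = (16 + 25 + 38)/2 = 79/2 = 39.5
r = Area/s = 142.1/39.5 ≈ 3.59747

r = 3.597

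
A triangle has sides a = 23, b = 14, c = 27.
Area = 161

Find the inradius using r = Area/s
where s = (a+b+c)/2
s = (23 + 14 + 27)/2 = 64/2 = 32
r = Area/s = 161/32 ≈ 5.03125

r = 5.031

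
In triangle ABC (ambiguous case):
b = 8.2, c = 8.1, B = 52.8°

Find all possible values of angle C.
b/sin(B) = c/sin(C)  ⇒  sin(C) = c·sin(B)/b = 8.1·sin(52.8°)/8.2
sin(52.8°) ≈ 0.79653
sin(C) ≈ 8.1·0.79653/8.2 ≈ 6.45189/8.2 ≈ 0.786816
Candidate 1: C₁ = arcsin(0.786816) ≈ 51.889°  →  A = 180° − 52.8° − 51.889° ≈ 75.311° > 0, valid
Candidate 2: C₂ = 180° − C₁ ≈ 128.111°  →  A = 180° − 52.8° − 128.111° ≈ -0.911° ≤ 0, not a valid triangle

C = 51.89° (one solution)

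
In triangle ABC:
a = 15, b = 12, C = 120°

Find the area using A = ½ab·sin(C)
A = ½·a·b·sin(C) = ½·15·12·sin(120°)
sin(120°) ≈ 0.866025
A ≈ ½·180·0.866025 = 90·0.866025 ≈ 77.9423

Area = 77.94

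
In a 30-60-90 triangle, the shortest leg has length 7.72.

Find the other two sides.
In a 30-60-90 triangle the sides are in ratio 1 : √3 : 2 (short leg : long leg : hypotenuse).
Long leg = 7.72·√3 ≈ 7.72·1.73205 ≈ 13.3714
Hypotenuse = 2·7.72 = 15.44

Long leg = 7.72√3 = 13.37, Hypotenuse = 15.44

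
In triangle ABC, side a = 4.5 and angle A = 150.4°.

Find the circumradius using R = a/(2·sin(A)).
R = a/(2·sin(A)) = 4.5/(2·sin(150.4°))
sin(150.4°) ≈ 0.493942
R ≈ 4.5/(2·0.493942) = 4.5/0.987884 ≈ 4.55519

R = 4.555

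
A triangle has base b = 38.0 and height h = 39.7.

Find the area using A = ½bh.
A = ½·b·h = ½·38.0·39.7 = ½·1508.6 = 754.3

Area = 754.3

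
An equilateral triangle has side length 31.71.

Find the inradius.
r = Area/s with s the semi-perimeter.
Area = (√3/4)·31.71² = (√3/4)·1005.5241 ≈ 0.433013·1005.5241 ≈ 435.405
s = 3·31.71/2 = 47.565
r ≈ 435.405/47.565 ≈ 9.15389
(Equivalently r = side/(2√3) = 31.71/3.4641 ≈ 9.15389.)

r = 9.154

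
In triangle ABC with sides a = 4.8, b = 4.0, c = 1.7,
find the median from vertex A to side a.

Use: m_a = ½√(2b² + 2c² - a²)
m_a = ½√(2·4.0² + 2·1.7² − 4.8²) = ½√(2·16 + 2·2.89 − 23.04) = ½√(32 + 5.78 − 23.04) = ½√14.74
√14.74 ≈ 3.83927, so m_a ≈ 1.91964

m_a = 1.92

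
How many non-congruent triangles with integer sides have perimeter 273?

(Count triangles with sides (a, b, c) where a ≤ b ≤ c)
Let a ≤ b ≤ c with a + b + c = 273. The only binding inequality is a + b > c, i.e. 273 − c > c, so c < 273/2; and c ≥ 273/3 since c is the largest side.
So 91 ≤ c ≤ 136. For each c, b runs from ⌈(273 − c)/2⌉ up to c (then a = 273 − b − c satisfies 1 ≤ a ≤ b automatically), giving c − ⌈(273 − c)/2⌉ + 1 choices.
Summing over c: 1 + 2 + 4 + 5 + … + 67 + 68  (46 terms, c = 91, …, 136) = 1587
Check (closed form: nearest integer to p²/48 for even p, (p+3)²/48 for odd p): (273+3)²/48 = 276²/48 = 76176/48 ≈ 1587.00 → 1587

1587 triangles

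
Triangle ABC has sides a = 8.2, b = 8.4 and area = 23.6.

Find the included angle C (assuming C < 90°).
Area = ½·a·b·sin(C)  ⇒  sin(C) = 2·Area/(a·b) = 2·23.6/(8.2·8.4) = 47.2/68.88 ≈ 0.68525
C = arcsin(0.68525) ≈ 43.2552° (taking the acute solution since C < 90°)

C = 43.26°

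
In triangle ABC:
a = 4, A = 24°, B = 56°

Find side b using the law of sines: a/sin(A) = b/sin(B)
a/sin(A) = b/sin(B)  ⇒  b = a·sin(B)/sin(A) = 4·sin(56°)/sin(24°)
sin(56°) ≈ 0.829038, sin(24°) ≈ 0.406737
b ≈ 4·0.829038/0.406737 ≈ 3.31615/0.406737 ≈ 8.15307

b = 8.153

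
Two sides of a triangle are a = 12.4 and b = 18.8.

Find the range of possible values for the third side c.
Triangle inequality: |a − b| < c < a + b
|a − b| = |12.4 − 18.8| = 6.4
a + b = 12.4 + 18.8 = 31.2

6.4 < c < 31.2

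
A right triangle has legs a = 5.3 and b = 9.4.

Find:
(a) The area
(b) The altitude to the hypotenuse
(a) The legs are perpendicular, so Area = ½·a·b = ½·5.3·9.4 = ½·49.82 = 24.91
(b) Hypotenuse c = √(a² + b²) = √(28.09 + 88.36) = √116.45 ≈ 10.7912
    Area = ½·c·h_c  ⇒  h_c = 2·Area/c = 49.82/10.7912 ≈ 4.61672

Area = 24.91, h_c = 4.617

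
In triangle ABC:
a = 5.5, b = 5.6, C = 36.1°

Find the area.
Two sides and the included angle (SAS): A = ½·a·b·sin(C) = ½·5.5·5.6·sin(36.1°)
sin(36.1°) ≈ 0.589196
A ≈ ½·30.8·0.589196 = 15.4·0.589196 ≈ 9.07362

Area = 9.074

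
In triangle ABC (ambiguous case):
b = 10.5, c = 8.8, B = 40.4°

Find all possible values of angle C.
b/sin(B) = c/sin(C)  ⇒  sin(C) = c·sin(B)/b = 8.8·sin(40.4°)/10.5
sin(40.4°) ≈ 0.64812
sin(C) ≈ 8.8·0.64812/10.5 ≈ 5.70346/10.5 ≈ 0.543186
Candidate 1: C₁ = arcsin(0.543186) ≈ 32.9008°  →  A = 180° − 40.4° − 32.9008° ≈ 106.699° > 0, valid
Candidate 2: C₂ = 180° − C₁ ≈ 147.099°  →  A = 180° − 40.4° − 147.099° ≈ -7.4992° ≤ 0, not a valid triangle

C = 32.9° (one solution)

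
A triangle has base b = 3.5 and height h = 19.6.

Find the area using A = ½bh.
A = ½·b·h = ½·3.5·19.6 = ½·68.6 = 34.3

Area = 34.3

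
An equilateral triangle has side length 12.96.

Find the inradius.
r = Area/s with s the semi-perimeter.
Area = (√3/4)·12.96² = (√3/4)·167.9616 ≈ 0.433013·167.9616 ≈ 72.7295
s = 3·12.96/2 = 19.44
r ≈ 72.7295/19.44 ≈ 3.74123
(Equivalently r = side/(2√3) = 12.96/3.4641 ≈ 3.74123.)

r = 3.741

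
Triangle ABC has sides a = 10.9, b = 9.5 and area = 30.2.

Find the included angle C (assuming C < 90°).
Area = ½·a·b·sin(C)  ⇒  sin(C) = 2·Area/(a·b) = 2·30.2/(10.9·9.5) = 60.4/103.55 ≈ 0.583293
C = arcsin(0.583293) ≈ 35.6825° (taking the acute solution since C < 90°)

C = 35.68°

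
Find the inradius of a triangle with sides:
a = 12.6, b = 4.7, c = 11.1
r = Area/s where s is the semi-perimeter.
s = (12.6 + 4.7 + 11.1)/2 = 28.4/2 = 14.2
Area = √(s(s−a)(s−b)(s−c)) = √(14.2·1.6·9.5·3.1) ≈ √669.104 ≈ 25.867
r ≈ 25.867/14.2 ≈ 1.82162

r = 1.822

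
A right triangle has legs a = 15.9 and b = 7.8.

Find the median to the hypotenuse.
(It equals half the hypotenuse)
Hypotenuse c = √(a² + b²) = √(252.81 + 60.84) = √313.65 ≈ 17.7102
Median to hypotenuse = c/2 ≈ 17.7102/2 ≈ 8.85508

Median = 8.855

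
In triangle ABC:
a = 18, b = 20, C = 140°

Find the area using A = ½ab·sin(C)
A = ½·a·b·sin(C) = ½·18·20·sin(140°)
sin(140°) ≈ 0.642788
A ≈ ½·360·0.642788 = 180·0.642788 ≈ 115.702

Area = 115.7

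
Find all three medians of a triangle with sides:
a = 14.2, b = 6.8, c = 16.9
Median formula: m_a = ½√(2b² + 2c² − a²) (and cyclically). a² = 201.64, b² = 46.24, c² = 285.61.
m_a = ½√(2·46.24 + 2·285.61 − 201.64) = ½√462.06 ≈ ½·21.4956 ≈ 10.7478
m_b = ½√(2·201.64 + 2·285.61 − 46.24) = ½√928.26 ≈ ½·30.4674 ≈ 15.2337
m_c = ½√(2·201.64 + 2·46.24 − 285.61) = ½√210.15 ≈ ½·14.4966 ≈ 7.24828

m_a = 10.75, m_b = 15.23, m_c = 7.248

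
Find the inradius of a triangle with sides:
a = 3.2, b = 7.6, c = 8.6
r = Area/s where s is the semi-perimeter.
s = (3.2 + 7.6 + 8.6)/2 = 19.4/2 = 9.7
Area = √(s(s−a)(s−b)(s−c)) = √(9.7·6.5·2.1·1.1) ≈ √145.645 ≈ 12.0684
r ≈ 12.0684/9.7 ≈ 1.24416

r = 1.244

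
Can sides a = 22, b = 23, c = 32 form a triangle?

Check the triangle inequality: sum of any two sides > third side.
a + b vs c: 22 + 23 = 45 > 32  ✓
a + c vs b: 22 + 32 = 54 > 23  ✓
b + c vs a: 23 + 32 = 55 > 22  ✓

Yes, triangle inequality satisfied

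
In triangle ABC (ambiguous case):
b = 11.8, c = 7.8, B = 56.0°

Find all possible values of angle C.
b/sin(B) = c/sin(C)  ⇒  sin(C) = c·sin(B)/b = 7.8·sin(56.0°)/11.8
sin(56.0°) ≈ 0.829038
sin(C) ≈ 7.8·0.829038/11.8 ≈ 6.46649/11.8 ≈ 0.548008
Candidate 1: C₁ = arcsin(0.548008) ≈ 33.2305°  →  A = 180° − 56.0° − 33.2305° ≈ 90.7695° > 0, valid
Candidate 2: C₂ = 180° − C₁ ≈ 146.77°  →  A = 180° − 56.0° − 146.77° ≈ -22.7695° ≤ 0, not a valid triangle

C = 33.23° (one solution)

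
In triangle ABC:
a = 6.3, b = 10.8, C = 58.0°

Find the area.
Two sides and the included angle (SAS): A = ½·a·b·sin(C) = ½·6.3·10.8·sin(58.0°)
sin(58.0°) ≈ 0.848048
A ≈ ½·68.04·0.848048 = 34.02·0.848048 ≈ 28.8506

Area = 28.85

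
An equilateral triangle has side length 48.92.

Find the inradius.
r = Area/s with s the semi-perimeter.
Area = (√3/4)·48.92² = (√3/4)·2393.1664 ≈ 0.433013·2393.1664 ≈ 1036.27
s = 3·48.92/2 = 73.38
r ≈ 1036.27/73.38 ≈ 14.122
(Equivalently r = side/(2√3) = 48.92/3.4641 ≈ 14.122.)

r = 14.12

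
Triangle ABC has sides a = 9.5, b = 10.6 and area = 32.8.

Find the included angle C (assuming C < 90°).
Area = ½·a·b·sin(C)  ⇒  sin(C) = 2·Area/(a·b) = 2·32.8/(9.5·10.6) = 65.6/100.7 ≈ 0.65144
C = arcsin(0.65144) ≈ 40.6503° (taking the acute solution since C < 90°)

C = 40.65°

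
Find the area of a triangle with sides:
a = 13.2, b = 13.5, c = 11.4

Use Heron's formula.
s = (13.2 + 13.5 + 11.4)/2 = 38.1/2 = 19.05
s − a = 5.85, s − b = 5.55, s − c = 7.65
s(s−a)(s−b)(s−c) = 19.05·5.85·5.55·7.65 ≈ 4731.57
Area = √4731.57 ≈ 68.7864

Area = 68.79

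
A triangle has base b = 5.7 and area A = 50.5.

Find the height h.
A = ½·b·h  ⇒  h = 2A/b = 2·50.5/5.7 = 101/5.7 ≈ 17.7193

h = 17.72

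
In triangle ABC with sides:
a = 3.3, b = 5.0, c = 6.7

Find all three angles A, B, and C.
Law of cosines for each angle (a² = 10.89, b² = 25, c² = 44.89):
cos(A) = (b² + c² − a²)/(2bc) = (25 + 44.89 − 10.89)/(2·5.0·6.7) = 59/67 ≈ 0.880597  ⇒  A ≈ 28.2855°
cos(B) = (a² + c² − b²)/(2ac) = (10.89 + 44.89 − 25)/(2·3.3·6.7) = 30.78/44.22 ≈ 0.696065  ⇒  B ≈ 45.8878°
cos(C) = (a² + b² − c²)/(2ab) = (10.89 + 25 − 44.89)/(2·3.3·5.0) = -9/33 ≈ -0.272727  ⇒  C ≈ 105.827°
Check: A + B + C ≈ 180°

A = 28.29°, B = 45.89°, C = 105.8°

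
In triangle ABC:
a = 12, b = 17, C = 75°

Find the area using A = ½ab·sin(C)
A = ½·a·b·sin(C) = ½·12·17·sin(75°)
sin(75°) ≈ 0.965926
A ≈ ½·204·0.965926 = 102·0.965926 ≈ 98.5244

Area = 98.52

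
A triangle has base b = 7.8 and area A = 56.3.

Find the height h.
A = ½·b·h  ⇒  h = 2A/b = 2·56.3/7.8 = 112.6/7.8 ≈ 14.4359

h = 14.44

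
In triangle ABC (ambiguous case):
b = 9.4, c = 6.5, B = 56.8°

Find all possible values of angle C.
b/sin(B) = c/sin(C)  ⇒  sin(C) = c·sin(B)/b = 6.5·sin(56.8°)/9.4
sin(56.8°) ≈ 0.836764
sin(C) ≈ 6.5·0.836764/9.4 ≈ 5.43897/9.4 ≈ 0.578614
Candidate 1: C₁ = arcsin(0.578614) ≈ 35.3531°  →  A = 180° − 56.8° − 35.3531° ≈ 87.8469° > 0, valid
Candidate 2: C₂ = 180° − C₁ ≈ 144.647°  →  A = 180° − 56.8° − 144.647° ≈ -21.4469° ≤ 0, not a valid triangle

C = 35.35° (one solution)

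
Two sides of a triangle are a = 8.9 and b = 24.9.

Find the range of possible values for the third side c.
Triangle inequality: |a − b| < c < a + b
|a − b| = |8.9 − 24.9| = 16
a + b = 8.9 + 24.9 = 33.8

16 < c < 33.8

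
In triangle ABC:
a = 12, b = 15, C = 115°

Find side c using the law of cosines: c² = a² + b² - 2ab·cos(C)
c² = 12² + 15² − 2·12·15·cos(115°)
cos(115°) ≈ -0.422618
c² ≈ 144 + 225 − 360·(-0.422618) ≈ 369 + 152.143 ≈ 521.143
c ≈ √521.143 ≈ 22.8285

c = 22.83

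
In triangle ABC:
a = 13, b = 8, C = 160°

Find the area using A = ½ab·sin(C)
A = ½·a·b·sin(C) = ½·13·8·sin(160°)
sin(160°) ≈ 0.34202
A ≈ ½·104·0.34202 = 52·0.34202 ≈ 17.785

Area = 17.79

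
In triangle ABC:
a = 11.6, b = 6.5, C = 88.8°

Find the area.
Two sides and the included angle (SAS): A = ½·a·b·sin(C) = ½·11.6·6.5·sin(88.8°)
sin(88.8°) ≈ 0.999781
A ≈ ½·75.4·0.999781 = 37.7·0.999781 ≈ 37.6917

Area = 37.69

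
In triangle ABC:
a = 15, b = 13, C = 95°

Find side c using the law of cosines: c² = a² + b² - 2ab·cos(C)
c² = 15² + 13² − 2·15·13·cos(95°)
cos(95°) ≈ -0.0871557
c² ≈ 225 + 169 − 390·(-0.0871557) ≈ 394 + 33.9907 ≈ 427.991
c ≈ √427.991 ≈ 20.6879

c = 20.69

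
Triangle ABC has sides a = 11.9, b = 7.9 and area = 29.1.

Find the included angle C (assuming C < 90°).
Area = ½·a·b·sin(C)  ⇒  sin(C) = 2·Area/(a·b) = 2·29.1/(11.9·7.9) = 58.2/94.01 ≈ 0.619083
C = arcsin(0.619083) ≈ 38.2492° (taking the acute solution since C < 90°)

C = 38.25°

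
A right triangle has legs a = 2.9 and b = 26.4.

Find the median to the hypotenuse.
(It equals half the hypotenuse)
Hypotenuse c = √(a² + b²) = √(8.41 + 696.96) = √705.37 ≈ 26.5588
Median to hypotenuse = c/2 ≈ 26.5588/2 ≈ 13.2794

Median = 13.28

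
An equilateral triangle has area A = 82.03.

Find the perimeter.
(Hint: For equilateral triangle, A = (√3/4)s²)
A = (√3/4)s²  ⇒  s² = 4A/√3 = 4·82.03/√3 = 328.12/1.73205 ≈ 189.44
s ≈ √189.44 ≈ 13.7637
Perimeter = 3s ≈ 3·13.7637 ≈ 41.2912

Perimeter = 41.29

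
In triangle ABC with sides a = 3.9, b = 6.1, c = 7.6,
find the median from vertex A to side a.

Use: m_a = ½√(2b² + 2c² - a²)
m_a = ½√(2·6.1² + 2·7.6² − 3.9²) = ½√(2·37.21 + 2·57.76 − 15.21) = ½√(74.42 + 115.52 − 15.21) = ½√174.73
√174.73 ≈ 13.2185, so m_a ≈ 6.60927

m_a = 6.609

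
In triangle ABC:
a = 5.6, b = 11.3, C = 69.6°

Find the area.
Two sides and the included angle (SAS): A = ½·a·b·sin(C) = ½·5.6·11.3·sin(69.6°)
sin(69.6°) ≈ 0.937282
A ≈ ½·63.28·0.937282 = 31.64·0.937282 ≈ 29.6556

Area = 29.66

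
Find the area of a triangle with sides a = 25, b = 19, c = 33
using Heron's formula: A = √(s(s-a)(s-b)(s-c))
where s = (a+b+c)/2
s = (25 + 19 + 33)/2 = 77/2 = 38.5
s − a = 13.5, s − b = 19.5, s − c = 5.5
s(s−a)(s−b)(s−c) = 38.5·13.5·19.5·5.5 = 55743.1875
Area = √55743.1875 ≈ 236.1

s = 38.5, Area = 236.1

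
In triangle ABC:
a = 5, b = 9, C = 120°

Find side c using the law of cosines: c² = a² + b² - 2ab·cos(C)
c² = 5² + 9² − 2·5·9·cos(120°)
cos(120°) ≈ -0.5
c² ≈ 25 + 81 − 90·(-0.5) ≈ 106 + 45 ≈ 151
c ≈ √151 ≈ 12.2882

c = 12.29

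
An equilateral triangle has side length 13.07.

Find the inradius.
r = Area/s with s the semi-perimeter.
Area = (√3/4)·13.07² = (√3/4)·170.8249 ≈ 0.433013·170.8249 ≈ 73.9694
s = 3·13.07/2 = 19.605
r ≈ 73.9694/19.605 ≈ 3.77298
(Equivalently r = side/(2√3) = 13.07/3.4641 ≈ 3.77298.)

r = 3.773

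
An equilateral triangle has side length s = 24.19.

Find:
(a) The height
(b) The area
(a) The height splits the triangle into two 30-60-90 halves: h = s·√3/2 = 24.19·1.73205/2 ≈ 41.8983/2 ≈ 20.9492
(b) Area = (√3/4)·s² = (√3/4)·24.19² = (√3/4)·585.1561 ≈ 0.433013·585.1561 ≈ 253.38

Height = 20.95, Area = 253.4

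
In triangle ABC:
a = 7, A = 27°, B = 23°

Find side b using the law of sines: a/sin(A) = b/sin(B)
a/sin(A) = b/sin(B)  ⇒  b = a·sin(B)/sin(A) = 7·sin(23°)/sin(27°)
sin(23°) ≈ 0.390731, sin(27°) ≈ 0.45399
b ≈ 7·0.390731/0.45399 ≈ 2.73512/0.45399 ≈ 6.02461

b = 6.025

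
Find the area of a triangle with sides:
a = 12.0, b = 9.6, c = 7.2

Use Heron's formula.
s = (12.0 + 9.6 + 7.2)/2 = 28.8/2 = 14.4
s − a = 2.4, s − b = 4.8, s − c = 7.2
s(s−a)(s−b)(s−c) = 14.4·2.4·4.8·7.2 ≈ 1194.39
Area = √1194.39 ≈ 34.56

Area = 34.56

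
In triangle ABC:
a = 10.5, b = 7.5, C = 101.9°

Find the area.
Two sides and the included angle (SAS): A = ½·a·b·sin(C) = ½·10.5·7.5·sin(101.9°)
sin(101.9°) ≈ 0.978509
A ≈ ½·78.75·0.978509 = 39.375·0.978509 ≈ 38.5288

Area = 38.53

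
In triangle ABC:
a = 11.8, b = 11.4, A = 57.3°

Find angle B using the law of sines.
a/sin(A) = b/sin(B)  ⇒  sin(B) = b·sin(A)/a = 11.4·sin(57.3°)/11.8
sin(57.3°) ≈ 0.841511
sin(B) ≈ 11.4·0.841511/11.8 ≈ 9.59322/11.8 ≈ 0.812985
B = arcsin(0.812985) ≈ 54.3886°
(Since b ≤ a we need B ≤ A, so the obtuse alternative 180° − 54.3886° ≈ 125.611° is rejected.)

B = 54.39°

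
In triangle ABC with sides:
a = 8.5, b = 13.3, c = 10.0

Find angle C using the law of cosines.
c² = a² + b² − 2ab·cos(C)  ⇒  cos(C) = (a² + b² − c²)/(2ab)
cos(C) = (8.5² + 13.3² − 10.0²)/(2·8.5·13.3) = (72.25 + 176.89 − 100)/226.1 = 149.14/226.1 ≈ 0.65962
C = arccos(0.65962) ≈ 48.7291°

C = 48.73°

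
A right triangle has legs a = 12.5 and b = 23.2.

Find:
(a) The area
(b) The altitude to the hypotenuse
(a) The legs are perpendicular, so Area = ½·a·b = ½·12.5·23.2 = ½·290 = 145
(b) Hypotenuse c = √(a² + b²) = √(156.25 + 538.24) = √694.49 ≈ 26.3532
    Area = ½·c·h_c  ⇒  h_c = 2·Area/c = 290/26.3532 ≈ 11.0044

Area = 145, h_c = 11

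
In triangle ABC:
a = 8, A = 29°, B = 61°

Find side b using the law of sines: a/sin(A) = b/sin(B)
a/sin(A) = b/sin(B)  ⇒  b = a·sin(B)/sin(A) = 8·sin(61°)/sin(29°)
sin(61°) ≈ 0.87462, sin(29°) ≈ 0.48481
b ≈ 8·0.87462/0.48481 ≈ 6.99696/0.48481 ≈ 14.4324

b = 14.43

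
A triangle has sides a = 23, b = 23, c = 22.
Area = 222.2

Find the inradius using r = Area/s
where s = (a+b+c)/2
s = (23 + 23 + 22)/2 = 68/2 = 34
r = Area/s = 222.2/34 ≈ 6.53529

r = 6.535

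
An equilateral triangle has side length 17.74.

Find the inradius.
r = Area/s with s the semi-perimeter.
Area = (√3/4)·17.74² = (√3/4)·314.7076 ≈ 0.433013·314.7076 ≈ 136.272
s = 3·17.74/2 = 26.61
r ≈ 136.272/26.61 ≈ 5.1211
(Equivalently r = side/(2√3) = 17.74/3.4641 ≈ 5.1211.)

r = 5.121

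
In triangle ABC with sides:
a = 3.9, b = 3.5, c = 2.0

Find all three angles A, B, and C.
Law of cosines for each angle (a² = 15.21, b² = 12.25, c² = 4):
cos(A) = (b² + c² − a²)/(2bc) = (12.25 + 4 − 15.21)/(2·3.5·2.0) = 1.04/14 ≈ 0.0742857  ⇒  A ≈ 85.7398°
cos(B) = (a² + c² − b²)/(2ac) = (15.21 + 4 − 12.25)/(2·3.9·2.0) = 6.96/15.6 ≈ 0.446154  ⇒  B ≈ 63.5028°
cos(C) = (a² + b² − c²)/(2ab) = (15.21 + 12.25 − 4)/(2·3.9·3.5) = 23.46/27.3 ≈ 0.859341  ⇒  C ≈ 30.7574°
Check: A + B + C ≈ 180°

A = 85.74°, B = 63.5°, C = 30.76°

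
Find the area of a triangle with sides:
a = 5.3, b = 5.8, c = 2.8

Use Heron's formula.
s = (5.3 + 5.8 + 2.8)/2 = 13.9/2 = 6.95
s − a = 1.65, s − b = 1.15, s − c = 4.15
s(s−a)(s−b)(s−c) = 6.95·1.65·1.15·4.15 ≈ 54.7286
Area = √54.7286 ≈ 7.39788

Area = 7.398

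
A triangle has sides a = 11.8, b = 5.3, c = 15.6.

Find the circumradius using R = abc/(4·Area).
First find the area with Heron's formula.
s = (11.8 + 5.3 + 15.6)/2 = 16.35
Area = √(s(s−a)(s−b)(s−c)) = √(16.35·4.55·11.05·0.75) ≈ √616.528 ≈ 24.83
abc = 11.8·5.3·15.6 = 975.624
R = abc/(4·Area) ≈ 975.624/(4·24.83) = 975.624/99.3199 ≈ 9.82305

R = 9.823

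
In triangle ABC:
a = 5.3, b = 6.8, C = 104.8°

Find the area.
Two sides and the included angle (SAS): A = ½·a·b·sin(C) = ½·5.3·6.8·sin(104.8°)
sin(104.8°) ≈ 0.966823
A ≈ ½·36.04·0.966823 = 18.02·0.966823 ≈ 17.4222

Area = 17.42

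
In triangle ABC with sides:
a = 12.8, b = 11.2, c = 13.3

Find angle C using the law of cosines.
c² = a² + b² − 2ab·cos(C)  ⇒  cos(C) = (a² + b² − c²)/(2ab)
cos(C) = (12.8² + 11.2² − 13.3²)/(2·12.8·11.2) = (163.84 + 125.44 − 176.89)/286.72 = 112.39/286.72 ≈ 0.391985
C = arccos(0.391985) ≈ 66.9219°

C = 66.92°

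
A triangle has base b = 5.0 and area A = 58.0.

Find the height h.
A = ½·b·h  ⇒  h = 2A/b = 2·58.0/5.0 = 116/5.0 ≈ 23.2

h = 23.2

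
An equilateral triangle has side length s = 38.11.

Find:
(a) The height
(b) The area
(a) The height splits the triangle into two 30-60-90 halves: h = s·√3/2 = 38.11·1.73205/2 ≈ 66.0085/2 ≈ 33.0042
(b) Area = (√3/4)·s² = (√3/4)·38.11² = (√3/4)·1452.3721 ≈ 0.433013·1452.3721 ≈ 628.896

Height = 33, Area = 628.9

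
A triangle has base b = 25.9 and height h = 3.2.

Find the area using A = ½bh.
A = ½·b·h = ½·25.9·3.2 = ½·82.88 = 41.44

Area = 41.44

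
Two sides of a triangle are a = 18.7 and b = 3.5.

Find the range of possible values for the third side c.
Triangle inequality: |a − b| < c < a + b
|a − b| = |18.7 − 3.5| = 15.2
a + b = 18.7 + 3.5 = 22.2

15.2 < c < 22.2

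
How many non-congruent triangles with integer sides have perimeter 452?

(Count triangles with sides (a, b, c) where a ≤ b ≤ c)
Let a ≤ b ≤ c with a + b + c = 452. The only binding inequality is a + b > c, i.e. 452 − c > c, so c < 452/2; and c ≥ 452/3 since c is the largest side.
So 151 ≤ c ≤ 225. For each c, b runs from ⌈(452 − c)/2⌉ up to c (then a = 452 − b − c satisfies 1 ≤ a ≤ b automatically), giving c − ⌈(452 − c)/2⌉ + 1 choices.
Summing over c: 1 + 3 + 4 + 6 + … + 111 + 112  (75 terms, c = 151, …, 225) = 4256
Check (closed form: nearest integer to p²/48 for even p, (p+3)²/48 for odd p): 452²/48 = 204304/48 ≈ 4256.33 → 4256

4256 triangles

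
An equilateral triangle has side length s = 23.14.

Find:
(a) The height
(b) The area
(a) The height splits the triangle into two 30-60-90 halves: h = s·√3/2 = 23.14·1.73205/2 ≈ 40.0797/2 ≈ 20.0398
(b) Area = (√3/4)·s² = (√3/4)·23.14² = (√3/4)·535.4596 ≈ 0.433013·535.4596 ≈ 231.861

Height = 20.04, Area = 231.9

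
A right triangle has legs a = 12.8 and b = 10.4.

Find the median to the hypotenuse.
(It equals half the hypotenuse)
Hypotenuse c = √(a² + b²) = √(163.84 + 108.16) = √272 ≈ 16.4924
Median to hypotenuse = c/2 ≈ 16.4924/2 ≈ 8.24621

Median = 8.246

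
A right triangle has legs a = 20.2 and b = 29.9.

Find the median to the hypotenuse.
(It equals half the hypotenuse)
Hypotenuse c = √(a² + b²) = √(408.04 + 894.01) = √1302.05 ≈ 36.0839
Median to hypotenuse = c/2 ≈ 36.0839/2 ≈ 18.042

Median = 18.04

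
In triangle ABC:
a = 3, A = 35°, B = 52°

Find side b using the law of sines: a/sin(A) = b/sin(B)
a/sin(A) = b/sin(B)  ⇒  b = a·sin(B)/sin(A) = 3·sin(52°)/sin(35°)
sin(52°) ≈ 0.788011, sin(35°) ≈ 0.573576
b ≈ 3·0.788011/0.573576 ≈ 2.36403/0.573576 ≈ 4.12156

b = 4.122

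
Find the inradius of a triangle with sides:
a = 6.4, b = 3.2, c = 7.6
r = Area/s where s is the semi-perimeter.
s = (6.4 + 3.2 + 7.6)/2 = 17.2/2 = 8.6
Area = √(s(s−a)(s−b)(s−c)) = √(8.6·2.2·5.4·1) ≈ √102.168 ≈ 10.1078
r ≈ 10.1078/8.6 ≈ 1.17533

r = 1.175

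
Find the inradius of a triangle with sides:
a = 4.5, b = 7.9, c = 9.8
r = Area/s where s is the semi-perimeter.
s = (4.5 + 7.9 + 9.8)/2 = 22.2/2 = 11.1
Area = √(s(s−a)(s−b)(s−c)) = √(11.1·6.6·3.2·1.3) ≈ √304.762 ≈ 17.4574
r ≈ 17.4574/11.1 ≈ 1.57274

r = 1.573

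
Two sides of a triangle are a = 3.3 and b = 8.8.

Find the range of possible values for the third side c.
Triangle inequality: |a − b| < c < a + b
|a − b| = |3.3 − 8.8| = 5.5
a + b = 3.3 + 8.8 = 12.1

5.5 < c < 12.1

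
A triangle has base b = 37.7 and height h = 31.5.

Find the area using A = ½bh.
A = ½·b·h = ½·37.7·31.5 = ½·1187.55 = 593.775

Area = 593.775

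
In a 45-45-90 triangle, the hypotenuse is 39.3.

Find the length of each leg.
In a 45-45-90 triangle hypotenuse = leg·√2, so leg = hypotenuse/√2.
Leg = 39.3/√2 ≈ 39.3/1.41421 ≈ 27.7893

Each leg = 27.79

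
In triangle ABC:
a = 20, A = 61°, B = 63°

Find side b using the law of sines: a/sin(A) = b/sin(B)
a/sin(A) = b/sin(B)  ⇒  b = a·sin(B)/sin(A) = 20·sin(63°)/sin(61°)
sin(63°) ≈ 0.891007, sin(61°) ≈ 0.87462
b ≈ 20·0.891007/0.87462 ≈ 17.8201/0.87462 ≈ 20.3747

b = 20.37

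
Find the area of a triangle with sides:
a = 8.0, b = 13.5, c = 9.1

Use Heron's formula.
s = (8.0 + 13.5 + 9.1)/2 = 30.6/2 = 15.3
s − a = 7.3, s − b = 1.8, s − c = 6.2
s(s−a)(s−b)(s−c) = 15.3·7.3·1.8·6.2 ≈ 1246.46
Area = √1246.46 ≈ 35.3052

Area = 35.31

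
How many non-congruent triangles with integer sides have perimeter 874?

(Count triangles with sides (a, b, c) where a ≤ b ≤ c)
Let a ≤ b ≤ c with a + b + c = 874. The only binding inequality is a + b > c, i.e. 874 − c > c, so c < 874/2; and c ≥ 874/3 since c is the largest side.
So 292 ≤ c ≤ 436. For each c, b runs from ⌈(874 − c)/2⌉ up to c (then a = 874 − b − c satisfies 1 ≤ a ≤ b automatically), giving c − ⌈(874 − c)/2⌉ + 1 choices.
Summing over c: 2 + 3 + 5 + 6 + … + 216 + 218  (145 terms, c = 292, …, 436) = 15914
Check (closed form: nearest integer to p²/48 for even p, (p+3)²/48 for odd p): 874²/48 = 763876/48 ≈ 15914.08 → 15914

15914 triangles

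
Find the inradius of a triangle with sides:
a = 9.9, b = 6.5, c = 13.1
r = Area/s where s is the semi-perimeter.
s = (9.9 + 6.5 + 13.1)/2 = 29.5/2 = 14.75
Area = √(s(s−a)(s−b)(s−c)) = √(14.75·4.85·8.25·1.65) ≈ √973.804 ≈ 31.2058
r ≈ 31.2058/14.75 ≈ 2.11565

r = 2.116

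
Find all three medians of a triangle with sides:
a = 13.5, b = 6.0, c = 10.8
Median formula: m_a = ½√(2b² + 2c² − a²) (and cyclically). a² = 182.25, b² = 36, c² = 116.64.
m_a = ½√(2·36 + 2·116.64 − 182.25) = ½√123.03 ≈ ½·11.0919 ≈ 5.54594
m_b = ½√(2·182.25 + 2·116.64 − 36) = ½√561.78 ≈ ½·23.7019 ≈ 11.8509
m_c = ½√(2·182.25 + 2·36 − 116.64) = ½√319.86 ≈ ½·17.8846 ≈ 8.94232

m_a = 5.546, m_b = 11.85, m_c = 8.942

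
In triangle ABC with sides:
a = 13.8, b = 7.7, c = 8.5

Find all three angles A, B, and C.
Law of cosines for each angle (a² = 190.44, b² = 59.29, c² = 72.25):
cos(A) = (b² + c² − a²)/(2bc) = (59.29 + 72.25 − 190.44)/(2·7.7·8.5) = -58.9/130.9 ≈ -0.449962  ⇒  A ≈ 116.741°
cos(B) = (a² + c² − b²)/(2ac) = (190.44 + 72.25 − 59.29)/(2·13.8·8.5) = 203.4/234.6 ≈ 0.867008  ⇒  B ≈ 29.8872°
cos(C) = (a² + b² − c²)/(2ab) = (190.44 + 59.29 − 72.25)/(2·13.8·7.7) = 177.48/212.52 ≈ 0.835121  ⇒  C ≈ 33.3715°
Check: A + B + C ≈ 180°

A = 116.7°, B = 29.89°, C = 33.37°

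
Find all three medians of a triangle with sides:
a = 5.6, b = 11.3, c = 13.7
Median formula: m_a = ½√(2b² + 2c² − a²) (and cyclically). a² = 31.36, b² = 127.69, c² = 187.69.
m_a = ½√(2·127.69 + 2·187.69 − 31.36) = ½√599.4 ≈ ½·24.4826 ≈ 12.2413
m_b = ½√(2·31.36 + 2·187.69 − 127.69) = ½√310.41 ≈ ½·17.6185 ≈ 8.80923
m_c = ½√(2·31.36 + 2·127.69 − 187.69) = ½√130.41 ≈ ½·11.4197 ≈ 5.70986

m_a = 12.24, m_b = 8.809, m_c = 5.71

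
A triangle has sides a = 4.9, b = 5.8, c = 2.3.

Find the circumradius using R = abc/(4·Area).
First find the area with Heron's formula.
s = (4.9 + 5.8 + 2.3)/2 = 6.5
Area = √(s(s−a)(s−b)(s−c)) = √(6.5·1.6·0.7·4.2) ≈ √30.576 ≈ 5.52956
abc = 4.9·5.8·2.3 = 65.366
R = abc/(4·Area) ≈ 65.366/(4·5.52956) = 65.366/22.1182 ≈ 2.9553

R = 2.955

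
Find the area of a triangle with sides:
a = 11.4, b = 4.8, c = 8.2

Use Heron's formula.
s = (11.4 + 4.8 + 8.2)/2 = 24.4/2 = 12.2
s − a = 0.8, s − b = 7.4, s − c = 4
s(s−a)(s−b)(s−c) = 12.2·0.8·7.4·4 ≈ 288.896
Area = √288.896 ≈ 16.9969

Area = 17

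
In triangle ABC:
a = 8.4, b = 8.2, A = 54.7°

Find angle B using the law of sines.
a/sin(A) = b/sin(B)  ⇒  sin(B) = b·sin(A)/a = 8.2·sin(54.7°)/8.4
sin(54.7°) ≈ 0.816138
sin(B) ≈ 8.2·0.816138/8.4 ≈ 6.69233/8.4 ≈ 0.796706
B = arcsin(0.796706) ≈ 52.8167°
(Since b ≤ a we need B ≤ A, so the obtuse alternative 180° − 52.8167° ≈ 127.183° is rejected.)

B = 52.82°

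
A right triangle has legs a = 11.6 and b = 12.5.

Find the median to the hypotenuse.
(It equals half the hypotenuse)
Hypotenuse c = √(a² + b²) = √(134.56 + 156.25) = √290.81 ≈ 17.0532
Median to hypotenuse = c/2 ≈ 17.0532/2 ≈ 8.52658

Median = 8.527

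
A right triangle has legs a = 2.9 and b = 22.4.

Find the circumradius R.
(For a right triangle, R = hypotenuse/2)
Hypotenuse c = √(a² + b²) = √(8.41 + 501.76) = √510.17 ≈ 22.5869
R = c/2 ≈ 22.5869/2 ≈ 11.2935

R = 11.29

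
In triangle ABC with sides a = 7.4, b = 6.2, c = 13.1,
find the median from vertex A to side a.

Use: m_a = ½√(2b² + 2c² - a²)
m_a = ½√(2·6.2² + 2·13.1² − 7.4²) = ½√(2·38.44 + 2·171.61 − 54.76) = ½√(76.88 + 343.22 − 54.76) = ½√365.34
√365.34 ≈ 19.1139, so m_a ≈ 9.55693

m_a = 9.557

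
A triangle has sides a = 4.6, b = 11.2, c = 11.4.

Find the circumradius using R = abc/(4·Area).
First find the area with Heron's formula.
s = (4.6 + 11.2 + 11.4)/2 = 13.6
Area = √(s(s−a)(s−b)(s−c)) = √(13.6·9·2.4·2.2) ≈ √646.272 ≈ 25.4219
abc = 4.6·11.2·11.4 = 587.328
R = abc/(4·Area) ≈ 587.328/(4·25.4219) = 587.328/101.688 ≈ 5.77581

R = 5.776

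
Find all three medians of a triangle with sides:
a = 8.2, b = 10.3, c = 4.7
Median formula: m_a = ½√(2b² + 2c² − a²) (and cyclically). a² = 67.24, b² = 106.09, c² = 22.09.
m_a = ½√(2·106.09 + 2·22.09 − 67.24) = ½√189.12 ≈ ½·13.7521 ≈ 6.87605
m_b = ½√(2·67.24 + 2·22.09 − 106.09) = ½√72.57 ≈ ½·8.5188 ≈ 4.2594
m_c = ½√(2·67.24 + 2·106.09 − 22.09) = ½√324.57 ≈ ½·18.0158 ≈ 9.00791

m_a = 6.876, m_b = 4.259, m_c = 9.008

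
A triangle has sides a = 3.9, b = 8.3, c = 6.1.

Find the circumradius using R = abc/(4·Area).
First find the area with Heron's formula.
s = (3.9 + 8.3 + 6.1)/2 = 9.15
Area = √(s(s−a)(s−b)(s−c)) = √(9.15·5.25·0.85·3.05) ≈ √124.537 ≈ 11.1596
abc = 3.9·8.3·6.1 = 197.457
R = abc/(4·Area) ≈ 197.457/(4·11.1596) = 197.457/44.6385 ≈ 4.42347

R = 4.423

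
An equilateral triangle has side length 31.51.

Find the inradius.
r = Area/s with s the semi-perimeter.
Area = (√3/4)·31.51² = (√3/4)·992.8801 ≈ 0.433013·992.8801 ≈ 429.93
s = 3·31.51/2 = 47.265
r ≈ 429.93/47.265 ≈ 9.09615
(Equivalently r = side/(2√3) = 31.51/3.4641 ≈ 9.09615.)

r = 9.096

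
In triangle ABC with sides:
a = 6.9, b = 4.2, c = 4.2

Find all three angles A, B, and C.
Law of cosines for each angle (a² = 47.61, b² = 17.64, c² = 17.64):
cos(A) = (b² + c² − a²)/(2bc) = (17.64 + 17.64 − 47.61)/(2·4.2·4.2) = -12.33/35.28 ≈ -0.34949  ⇒  A ≈ 110.456°
cos(B) = (a² + c² − b²)/(2ac) = (47.61 + 17.64 − 17.64)/(2·6.9·4.2) = 47.61/57.96 ≈ 0.821429  ⇒  B ≈ 34.7719°
cos(C) = (a² + b² − c²)/(2ab) = (47.61 + 17.64 − 17.64)/(2·6.9·4.2) = 47.61/57.96 ≈ 0.821429  ⇒  C ≈ 34.7719°
Check: A + B + C ≈ 180°

A = 110.5°, B = 34.77°, C = 34.77°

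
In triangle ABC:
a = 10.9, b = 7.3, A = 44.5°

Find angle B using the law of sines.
a/sin(A) = b/sin(B)  ⇒  sin(B) = b·sin(A)/a = 7.3·sin(44.5°)/10.9
sin(44.5°) ≈ 0.700909
sin(B) ≈ 7.3·0.700909/10.9 ≈ 5.11664/10.9 ≈ 0.469416
B = arcsin(0.469416) ≈ 27.9964°
(Since b ≤ a we need B ≤ A, so the obtuse alternative 180° − 27.9964° ≈ 152.004° is rejected.)

B = 28°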